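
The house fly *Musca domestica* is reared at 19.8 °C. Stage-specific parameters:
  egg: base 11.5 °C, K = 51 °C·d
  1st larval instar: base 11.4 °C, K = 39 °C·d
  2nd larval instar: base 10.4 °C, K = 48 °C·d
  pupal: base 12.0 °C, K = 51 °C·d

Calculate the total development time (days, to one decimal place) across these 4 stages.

22.4 days

egg: 51 / (19.8 − 11.5) = 51 / 8.3 = 6.145 d.
1st larval instar: 39 / (19.8 − 11.4) = 39 / 8.4 = 4.643 d.
2nd larval instar: 48 / (19.8 − 10.4) = 48 / 9.4 = 5.106 d.
pupal: 51 / (19.8 − 12.0) = 51 / 7.8 = 6.538 d.
Sum = 22.432 ≈ 22.4 days.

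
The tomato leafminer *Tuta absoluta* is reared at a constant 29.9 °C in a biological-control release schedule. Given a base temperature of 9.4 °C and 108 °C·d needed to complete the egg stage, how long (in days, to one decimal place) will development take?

Daily accumulation = 29.9 − 9.4 = 20.5 DD/day.
Duration = 108 / 20.5 = 5.268 ≈ 5.3 days.

5.3 days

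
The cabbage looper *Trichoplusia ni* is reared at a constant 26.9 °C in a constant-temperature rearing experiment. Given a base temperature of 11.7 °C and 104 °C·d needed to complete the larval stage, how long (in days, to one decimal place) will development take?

Daily accumulation = 26.9 − 11.7 = 15.2 DD/day.
Duration = 104 / 15.2 = 6.842 ≈ 6.8 days.

6.8 days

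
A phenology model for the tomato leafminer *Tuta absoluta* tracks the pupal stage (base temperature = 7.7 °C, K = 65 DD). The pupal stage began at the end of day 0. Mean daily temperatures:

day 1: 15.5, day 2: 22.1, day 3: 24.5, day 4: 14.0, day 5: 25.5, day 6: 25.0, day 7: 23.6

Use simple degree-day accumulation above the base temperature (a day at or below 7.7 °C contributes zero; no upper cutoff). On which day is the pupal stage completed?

Daily DD above 7.7 °C: 7.8, 14.4, 16.8, 6.3, 17.8, 17.3, 15.9.
Cumulative: 7.8, 22.2, 39.0, 45.3, 63.1, 80.4, 96.3.
The total first reaches 65 DD on day 6.

day 6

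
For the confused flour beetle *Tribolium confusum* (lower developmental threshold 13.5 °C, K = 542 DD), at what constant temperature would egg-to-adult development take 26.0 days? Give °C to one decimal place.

34.3 °C

Required daily accumulation = 542 / 26.0 = 20.846 DD/day.
T = T_base + 20.846 = 13.5 + 20.846 = 34.346 ≈ 34.3 °C.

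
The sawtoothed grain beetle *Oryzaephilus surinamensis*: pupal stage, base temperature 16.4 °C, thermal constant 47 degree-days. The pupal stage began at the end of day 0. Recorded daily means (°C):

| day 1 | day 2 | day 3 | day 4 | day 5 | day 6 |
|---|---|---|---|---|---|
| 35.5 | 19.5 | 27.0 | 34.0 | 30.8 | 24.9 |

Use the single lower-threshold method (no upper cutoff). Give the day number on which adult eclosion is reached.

day 4

Daily DD above 16.4 °C: 19.1, 3.1, 10.6, 17.6, 14.4, 8.5.
Cumulative: 19.1, 22.2, 32.8, 50.4, 64.8, 73.3.
The total first reaches 47 DD on day 4.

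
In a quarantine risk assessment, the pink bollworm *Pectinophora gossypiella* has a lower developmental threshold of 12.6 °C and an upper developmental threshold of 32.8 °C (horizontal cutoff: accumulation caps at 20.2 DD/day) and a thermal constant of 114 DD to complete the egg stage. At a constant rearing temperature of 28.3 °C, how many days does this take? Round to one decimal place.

7.3 days

Daily accumulation = 28.3 − 12.6 = 15.7 DD/day.
Duration = 114 / 15.7 = 7.261 ≈ 7.3 days.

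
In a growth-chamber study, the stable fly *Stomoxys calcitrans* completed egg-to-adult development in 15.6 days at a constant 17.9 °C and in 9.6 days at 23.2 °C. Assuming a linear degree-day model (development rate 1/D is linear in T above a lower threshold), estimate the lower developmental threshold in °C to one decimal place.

Under the model K = D·(T − T_b), so D₁·(T₁ − T_b) = D₂·(T₂ − T_b).
15.6·(17.9 − T_b) = 9.6·(23.2 − T_b)
T_b = (15.6·17.9 − 9.6·23.2) / (15.6 − 9.6) = 56.52 / 6.0 = 9.420 °C ≈ 9.4 °C.

9.4 °C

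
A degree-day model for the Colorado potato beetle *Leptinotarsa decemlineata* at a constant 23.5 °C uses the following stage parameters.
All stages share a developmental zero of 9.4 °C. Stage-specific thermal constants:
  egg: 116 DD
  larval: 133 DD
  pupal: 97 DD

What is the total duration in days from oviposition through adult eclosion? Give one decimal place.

Daily accumulation at 23.5 °C = 23.5 − 9.4 = 14.1 DD/day.
Total K = 116 + 133 + 97 = 346 DD.
Total duration = 346 / 14.1 = 24.539 ≈ 24.5 days.

24.5 days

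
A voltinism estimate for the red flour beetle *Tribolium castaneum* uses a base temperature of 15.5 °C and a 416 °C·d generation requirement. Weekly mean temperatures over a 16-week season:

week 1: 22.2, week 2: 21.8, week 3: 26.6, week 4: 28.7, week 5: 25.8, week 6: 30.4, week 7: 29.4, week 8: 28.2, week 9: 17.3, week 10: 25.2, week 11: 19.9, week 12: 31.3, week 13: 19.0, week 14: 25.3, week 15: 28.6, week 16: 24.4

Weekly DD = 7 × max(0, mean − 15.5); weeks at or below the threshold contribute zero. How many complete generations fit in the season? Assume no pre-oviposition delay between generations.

Weekly DD (7 × max(0, T̄ − 15.5)): 46.9, 44.1, 77.7, 92.4, 72.1, 104.3, 97.3, 88.9, 12.6, 67.9, 30.8, 110.6, 24.5, 68.6, 91.7, 62.3.
Season total = 1092.7 DD.
Complete generations = ⌊1092.7 / 416⌋ = 2.

2 generations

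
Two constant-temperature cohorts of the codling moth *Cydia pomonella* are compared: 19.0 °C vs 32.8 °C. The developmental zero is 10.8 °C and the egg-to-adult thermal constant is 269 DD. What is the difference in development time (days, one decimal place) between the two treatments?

At 19.0 °C: 269 / (19.0 − 10.8) = 269 / 8.2 = 32.805 d.
At 32.8 °C: 269 / (32.8 − 10.8) = 269 / 22.0 = 12.227 d.
Difference = |32.805 − 12.227| = 20.578 ≈ 20.6 days.

20.6 days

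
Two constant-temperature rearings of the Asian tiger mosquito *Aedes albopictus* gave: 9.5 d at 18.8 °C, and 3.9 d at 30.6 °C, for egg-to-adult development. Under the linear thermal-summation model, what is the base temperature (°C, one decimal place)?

Equal thermal constants: D₁(T₁ − T_b) = D₂(T₂ − T_b).
9.5·(18.8 − T_b) = 3.9·(30.6 − T_b)
T_b = (9.5·18.8 − 3.9·30.6) / (9.5 − 3.9) = 59.26 / 5.6 = 10.582 °C ≈ 10.6 °C.

10.6 °C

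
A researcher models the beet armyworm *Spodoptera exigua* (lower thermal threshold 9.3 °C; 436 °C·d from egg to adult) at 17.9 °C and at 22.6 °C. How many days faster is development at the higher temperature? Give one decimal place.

17.9 days

At 17.9 °C: 436 / (17.9 − 9.3) = 436 / 8.6 = 50.698 d.
At 22.6 °C: 436 / (22.6 − 9.3) = 436 / 13.3 = 32.782 d.
Difference = |50.698 − 32.782| = 17.916 ≈ 17.9 days.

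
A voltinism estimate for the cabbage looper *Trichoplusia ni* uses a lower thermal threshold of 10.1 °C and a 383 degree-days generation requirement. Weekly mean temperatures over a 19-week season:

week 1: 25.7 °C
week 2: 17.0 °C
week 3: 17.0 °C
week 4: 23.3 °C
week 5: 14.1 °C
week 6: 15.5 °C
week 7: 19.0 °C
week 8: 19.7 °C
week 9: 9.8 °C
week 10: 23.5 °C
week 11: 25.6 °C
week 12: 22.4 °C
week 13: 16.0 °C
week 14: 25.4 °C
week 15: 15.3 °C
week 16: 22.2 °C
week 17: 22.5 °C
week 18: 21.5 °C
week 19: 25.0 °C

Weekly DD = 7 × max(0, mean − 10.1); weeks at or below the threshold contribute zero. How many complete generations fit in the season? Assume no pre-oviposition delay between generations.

3 generations

Weekly DD (7 × max(0, T̄ − 10.1)): 109.2, 48.3, 48.3, 92.4, 28.0, 37.8, 62.3, 67.2, 0.0, 93.8, 108.5, 86.1, 41.3, 107.1, 36.4, 84.7, 86.8, 79.8, 104.3.
Season total = 1322.3 DD.
Complete generations = ⌊1322.3 / 383⌋ = 3.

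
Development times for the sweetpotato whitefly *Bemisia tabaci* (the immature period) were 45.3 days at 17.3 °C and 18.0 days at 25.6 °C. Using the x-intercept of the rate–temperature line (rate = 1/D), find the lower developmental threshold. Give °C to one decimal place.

11.8 °C

Under the model K = D·(T − T_b), so D₁·(T₁ − T_b) = D₂·(T₂ − T_b).
45.3·(17.3 − T_b) = 18.0·(25.6 − T_b)
T_b = (45.3·17.3 − 18.0·25.6) / (45.3 − 18.0) = 322.89 / 27.3 = 11.827 °C ≈ 11.8 °C.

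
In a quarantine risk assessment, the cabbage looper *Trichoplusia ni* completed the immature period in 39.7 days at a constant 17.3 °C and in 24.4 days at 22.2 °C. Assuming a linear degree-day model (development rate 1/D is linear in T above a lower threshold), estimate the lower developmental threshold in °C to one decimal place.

9.5 °C

Linear rate model ⇒ the product D·(T − T_b) is constant across temperatures.
39.7·(17.3 − T_b) = 24.4·(22.2 − T_b)
T_b = (39.7·17.3 − 24.4·22.2) / (39.7 − 24.4) = 145.13 / 15.3 = 9.486 °C ≈ 9.5 °C.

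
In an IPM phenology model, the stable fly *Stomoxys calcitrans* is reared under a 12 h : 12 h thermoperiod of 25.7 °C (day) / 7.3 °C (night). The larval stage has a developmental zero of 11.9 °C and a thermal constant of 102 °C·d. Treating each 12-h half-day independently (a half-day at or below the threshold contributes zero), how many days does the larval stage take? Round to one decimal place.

Day half: max(0, 25.7 − 11.9) × 0.5 = 13.8 × 0.5 = 6.90 DD.
Night half: max(0, 7.3 − 11.9) × 0.5 = 0.0 × 0.5 = 0.00 DD.
Per 24 h: 6.90 DD/day.
Duration = 102 / 6.90 = 14.783 ≈ 14.8 days.

14.8 days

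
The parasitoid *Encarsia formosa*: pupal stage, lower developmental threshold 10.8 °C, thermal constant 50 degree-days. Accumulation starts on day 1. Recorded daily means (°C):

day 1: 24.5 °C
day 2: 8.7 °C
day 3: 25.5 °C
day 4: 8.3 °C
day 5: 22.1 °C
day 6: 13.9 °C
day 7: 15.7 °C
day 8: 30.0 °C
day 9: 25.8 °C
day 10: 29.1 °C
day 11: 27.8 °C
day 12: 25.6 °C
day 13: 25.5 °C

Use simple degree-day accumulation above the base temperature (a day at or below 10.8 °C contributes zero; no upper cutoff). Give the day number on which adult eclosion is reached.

day 8

Daily DD above 10.8 °C: 13.7, 0.0, 14.7, 0.0, 11.3, 3.1, 4.9, 19.2, 15.0, 18.3, 17.0, 14.8, 14.7.
Cumulative: 13.7, 13.7, 28.4, 28.4, 39.7, 42.8, 47.7, 66.9, 81.9, 100.2, 117.2, 132.0, 146.7.
The total first reaches 50 DD on day 8.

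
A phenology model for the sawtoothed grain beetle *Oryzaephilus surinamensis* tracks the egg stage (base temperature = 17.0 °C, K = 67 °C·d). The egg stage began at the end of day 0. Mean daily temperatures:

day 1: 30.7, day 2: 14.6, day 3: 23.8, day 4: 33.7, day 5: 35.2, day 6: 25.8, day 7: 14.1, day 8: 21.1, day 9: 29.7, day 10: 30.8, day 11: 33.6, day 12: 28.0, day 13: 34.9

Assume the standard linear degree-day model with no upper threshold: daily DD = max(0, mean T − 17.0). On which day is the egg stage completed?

day 8

Daily DD above 17.0 °C: 13.7, 0.0, 6.8, 16.7, 18.2, 8.8, 0.0, 4.1, 12.7, 13.8, 16.6, 11.0, 17.9.
Cumulative: 13.7, 13.7, 20.5, 37.2, 55.4, 64.2, 64.2, 68.3, 81.0, 94.8, 111.4, 122.4, 140.3.
The total first reaches 67 DD on day 8.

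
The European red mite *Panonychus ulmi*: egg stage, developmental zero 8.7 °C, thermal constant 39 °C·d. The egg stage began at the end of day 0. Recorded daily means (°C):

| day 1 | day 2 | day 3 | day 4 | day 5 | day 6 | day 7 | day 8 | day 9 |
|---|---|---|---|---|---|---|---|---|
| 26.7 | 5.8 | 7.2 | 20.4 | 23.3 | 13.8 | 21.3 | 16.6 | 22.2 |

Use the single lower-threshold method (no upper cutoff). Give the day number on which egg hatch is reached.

Daily DD above 8.7 °C: 18.0, 0.0, 0.0, 11.7, 14.6, 5.1, 12.6, 7.9, 13.5.
Cumulative: 18.0, 18.0, 18.0, 29.7, 44.3, 49.4, 62.0, 69.9, 83.4.
The total first reaches 39 DD on day 5.

day 5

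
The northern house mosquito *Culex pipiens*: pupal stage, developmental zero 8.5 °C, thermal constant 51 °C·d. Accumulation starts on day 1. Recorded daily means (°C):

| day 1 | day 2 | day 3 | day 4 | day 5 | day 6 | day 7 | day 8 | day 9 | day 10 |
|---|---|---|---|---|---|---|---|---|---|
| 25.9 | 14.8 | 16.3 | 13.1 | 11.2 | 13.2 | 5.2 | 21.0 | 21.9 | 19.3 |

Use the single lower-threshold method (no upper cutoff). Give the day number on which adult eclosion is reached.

day 8

Daily DD above 8.5 °C: 17.4, 6.3, 7.8, 4.6, 2.7, 4.7, 0.0, 12.5, 13.4, 10.8.
Cumulative: 17.4, 23.7, 31.5, 36.1, 38.8, 43.5, 43.5, 56.0, 69.4, 80.2.
The total first reaches 51 DD on day 8.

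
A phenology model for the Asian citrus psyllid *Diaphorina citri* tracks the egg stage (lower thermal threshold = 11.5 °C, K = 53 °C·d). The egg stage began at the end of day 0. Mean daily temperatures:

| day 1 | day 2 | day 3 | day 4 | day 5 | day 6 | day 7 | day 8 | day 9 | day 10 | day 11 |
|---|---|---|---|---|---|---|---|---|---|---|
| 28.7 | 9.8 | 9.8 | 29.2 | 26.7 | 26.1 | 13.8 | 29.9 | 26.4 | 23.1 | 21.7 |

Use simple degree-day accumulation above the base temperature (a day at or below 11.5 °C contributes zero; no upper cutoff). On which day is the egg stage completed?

Daily DD above 11.5 °C: 17.2, 0.0, 0.0, 17.7, 15.2, 14.6, 2.3, 18.4, 14.9, 11.6, 10.2.
Cumulative: 17.2, 17.2, 17.2, 34.9, 50.1, 64.7, 67.0, 85.4, 100.3, 111.9, 122.1.
The total first reaches 53 DD on day 6.

day 6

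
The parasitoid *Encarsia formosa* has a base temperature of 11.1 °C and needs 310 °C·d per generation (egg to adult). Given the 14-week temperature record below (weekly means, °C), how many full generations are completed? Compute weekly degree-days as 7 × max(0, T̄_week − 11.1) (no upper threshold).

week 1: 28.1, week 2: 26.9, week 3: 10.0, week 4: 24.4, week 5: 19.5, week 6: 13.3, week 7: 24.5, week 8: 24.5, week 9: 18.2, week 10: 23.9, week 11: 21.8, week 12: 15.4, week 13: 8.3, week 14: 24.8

Weekly DD (7 × max(0, T̄ − 11.1)): 119.0, 110.6, 0.0, 93.1, 58.8, 15.4, 93.8, 93.8, 49.7, 89.6, 74.9, 30.1, 0.0, 95.9.
Season total = 924.7 DD.
Complete generations = ⌊924.7 / 310⌋ = 2.

2 generations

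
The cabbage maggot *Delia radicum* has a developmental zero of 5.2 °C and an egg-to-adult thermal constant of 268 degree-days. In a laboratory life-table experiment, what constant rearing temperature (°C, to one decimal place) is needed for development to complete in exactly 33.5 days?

Required daily accumulation = 268 / 33.5 = 8.000 DD/day.
T = T_base + 8.000 = 5.2 + 8.000 = 13.200 ≈ 13.2 °C.

13.2 °C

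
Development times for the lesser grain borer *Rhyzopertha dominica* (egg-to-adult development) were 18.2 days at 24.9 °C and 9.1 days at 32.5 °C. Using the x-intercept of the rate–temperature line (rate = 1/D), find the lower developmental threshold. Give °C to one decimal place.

17.3 °C

Linear rate model ⇒ the product D·(T − T_b) is constant across temperatures.
18.2·(24.9 − T_b) = 9.1·(32.5 − T_b)
T_b = (18.2·24.9 − 9.1·32.5) / (18.2 − 9.1) = 157.43 / 9.1 = 17.300 °C ≈ 17.3 °C.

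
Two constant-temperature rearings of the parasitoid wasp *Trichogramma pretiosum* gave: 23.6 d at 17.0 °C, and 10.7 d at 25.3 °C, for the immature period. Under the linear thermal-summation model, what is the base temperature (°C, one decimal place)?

10.1 °C

Equal thermal constants: D₁(T₁ − T_b) = D₂(T₂ − T_b).
23.6·(17.0 − T_b) = 10.7·(25.3 − T_b)
T_b = (23.6·17.0 − 10.7·25.3) / (23.6 − 10.7) = 130.49 / 12.9 = 10.116 °C ≈ 10.1 °C.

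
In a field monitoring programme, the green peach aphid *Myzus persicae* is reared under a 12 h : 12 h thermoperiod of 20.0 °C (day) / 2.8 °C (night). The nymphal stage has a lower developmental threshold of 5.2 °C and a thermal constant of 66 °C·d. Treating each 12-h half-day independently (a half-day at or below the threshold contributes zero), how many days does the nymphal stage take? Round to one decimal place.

8.9 days

Day half: max(0, 20.0 − 5.2) × 0.5 = 14.8 × 0.5 = 7.40 DD.
Night half: max(0, 2.8 − 5.2) × 0.5 = 0.0 × 0.5 = 0.00 DD.
Per 24 h: 7.40 DD/day.
Duration = 66 / 7.40 = 8.919 ≈ 8.9 days.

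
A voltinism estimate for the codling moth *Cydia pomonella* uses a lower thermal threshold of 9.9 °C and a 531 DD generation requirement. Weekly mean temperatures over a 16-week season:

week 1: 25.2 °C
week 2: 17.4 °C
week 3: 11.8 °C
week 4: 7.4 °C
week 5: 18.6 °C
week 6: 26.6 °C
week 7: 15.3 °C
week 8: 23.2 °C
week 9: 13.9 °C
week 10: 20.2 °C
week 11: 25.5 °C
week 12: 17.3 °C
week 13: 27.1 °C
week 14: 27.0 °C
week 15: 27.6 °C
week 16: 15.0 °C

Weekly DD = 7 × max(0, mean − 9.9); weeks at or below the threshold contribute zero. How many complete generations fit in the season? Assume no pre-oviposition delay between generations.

2 generations

Weekly DD (7 × max(0, T̄ − 9.9)): 107.1, 52.5, 13.3, 0.0, 60.9, 116.9, 37.8, 93.1, 28.0, 72.1, 109.2, 51.8, 120.4, 119.7, 123.9, 35.7.
Season total = 1142.4 DD.
Complete generations = ⌊1142.4 / 531⌋ = 2.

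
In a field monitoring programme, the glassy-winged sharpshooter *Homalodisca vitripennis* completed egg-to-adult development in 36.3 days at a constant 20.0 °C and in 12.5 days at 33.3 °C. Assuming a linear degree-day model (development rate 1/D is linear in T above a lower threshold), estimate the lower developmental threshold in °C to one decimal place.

13.0 °C

Under the model K = D·(T − T_b), so D₁·(T₁ − T_b) = D₂·(T₂ − T_b).
36.3·(20.0 − T_b) = 12.5·(33.3 − T_b)
T_b = (36.3·20.0 − 12.5·33.3) / (36.3 − 12.5) = 309.75 / 23.8 = 13.015 °C ≈ 13.0 °C.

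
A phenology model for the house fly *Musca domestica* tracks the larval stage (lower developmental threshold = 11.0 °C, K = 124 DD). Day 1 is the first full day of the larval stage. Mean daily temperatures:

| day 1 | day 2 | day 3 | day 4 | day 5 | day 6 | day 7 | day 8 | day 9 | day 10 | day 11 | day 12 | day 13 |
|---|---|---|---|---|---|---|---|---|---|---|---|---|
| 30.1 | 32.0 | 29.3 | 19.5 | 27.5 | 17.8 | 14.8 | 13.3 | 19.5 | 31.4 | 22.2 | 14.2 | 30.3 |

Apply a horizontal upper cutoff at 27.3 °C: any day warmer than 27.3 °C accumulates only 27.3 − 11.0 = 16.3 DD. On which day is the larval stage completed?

day 12

Daily DD above 11.0 °C (capped at 16.3): 16.3, 16.3, 16.3, 8.5, 16.3, 6.8, 3.8, 2.3, 8.5, 16.3, 11.2, 3.2, 16.3.
Cumulative: 16.3, 32.6, 48.9, 57.4, 73.7, 80.5, 84.3, 86.6, 95.1, 111.4, 122.6, 125.8, 142.1.
The total first reaches 124 DD on day 12.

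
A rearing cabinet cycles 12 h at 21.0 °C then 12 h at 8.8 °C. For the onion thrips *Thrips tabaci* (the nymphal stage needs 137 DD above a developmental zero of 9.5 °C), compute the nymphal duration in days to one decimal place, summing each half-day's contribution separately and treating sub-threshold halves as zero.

Day half: max(0, 21.0 − 9.5) × 0.5 = 11.5 × 0.5 = 5.75 DD.
Night half: max(0, 8.8 − 9.5) × 0.5 = 0.0 × 0.5 = 0.00 DD.
Per 24 h: 5.75 DD/day.
Duration = 137 / 5.75 = 23.826 ≈ 23.8 days.

23.8 days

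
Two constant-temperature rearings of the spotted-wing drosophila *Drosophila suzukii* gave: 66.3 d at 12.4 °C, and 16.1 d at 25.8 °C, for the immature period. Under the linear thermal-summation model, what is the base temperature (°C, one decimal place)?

Equal thermal constants: D₁(T₁ − T_b) = D₂(T₂ − T_b).
66.3·(12.4 − T_b) = 16.1·(25.8 − T_b)
T_b = (66.3·12.4 − 16.1·25.8) / (66.3 − 16.1) = 406.74 / 50.2 = 8.102 °C ≈ 8.1 °C.

8.1 °C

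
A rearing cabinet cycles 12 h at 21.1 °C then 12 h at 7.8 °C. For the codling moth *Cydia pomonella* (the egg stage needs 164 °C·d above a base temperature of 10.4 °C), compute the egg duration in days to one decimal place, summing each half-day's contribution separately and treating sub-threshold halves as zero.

Day half: max(0, 21.1 − 10.4) × 0.5 = 10.7 × 0.5 = 5.35 DD.
Night half: max(0, 7.8 − 10.4) × 0.5 = 0.0 × 0.5 = 0.00 DD.
Per 24 h: 5.35 DD/day.
Duration = 164 / 5.35 = 30.654 ≈ 30.7 days.

30.7 days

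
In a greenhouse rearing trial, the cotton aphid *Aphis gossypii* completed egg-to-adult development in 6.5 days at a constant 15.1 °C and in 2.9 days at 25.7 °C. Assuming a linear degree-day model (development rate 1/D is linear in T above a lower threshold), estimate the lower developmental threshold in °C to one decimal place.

Under the model K = D·(T − T_b), so D₁·(T₁ − T_b) = D₂·(T₂ − T_b).
6.5·(15.1 − T_b) = 2.9·(25.7 − T_b)
T_b = (6.5·15.1 − 2.9·25.7) / (6.5 − 2.9) = 23.62 / 3.6 = 6.561 °C ≈ 6.6 °C.

6.6 °C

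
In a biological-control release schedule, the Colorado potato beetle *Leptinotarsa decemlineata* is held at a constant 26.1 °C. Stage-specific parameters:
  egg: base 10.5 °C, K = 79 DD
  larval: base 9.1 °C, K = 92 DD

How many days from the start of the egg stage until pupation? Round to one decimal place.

egg: 79 / (26.1 − 10.5) = 79 / 15.6 = 5.064 d.
larval: 92 / (26.1 − 9.1) = 92 / 17.0 = 5.412 d.
Sum = 10.476 ≈ 10.5 days.

10.5 days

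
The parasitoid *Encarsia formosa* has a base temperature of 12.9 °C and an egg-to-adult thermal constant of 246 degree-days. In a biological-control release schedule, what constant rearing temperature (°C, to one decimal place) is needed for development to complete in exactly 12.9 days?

32.0 °C

Required daily accumulation = 246 / 12.9 = 19.070 DD/day.
T = T_base + 19.070 = 12.9 + 19.070 = 31.970 ≈ 32.0 °C.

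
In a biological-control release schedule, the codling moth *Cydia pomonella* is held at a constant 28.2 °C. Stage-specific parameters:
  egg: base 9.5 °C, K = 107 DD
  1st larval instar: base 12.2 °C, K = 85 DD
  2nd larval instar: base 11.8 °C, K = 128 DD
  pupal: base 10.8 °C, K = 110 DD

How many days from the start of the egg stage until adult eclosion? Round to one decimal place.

egg: 107 / (28.2 − 9.5) = 107 / 18.7 = 5.722 d.
1st larval instar: 85 / (28.2 − 12.2) = 85 / 16.0 = 5.312 d.
2nd larval instar: 128 / (28.2 − 11.8) = 128 / 16.4 = 7.805 d.
pupal: 110 / (28.2 − 10.8) = 110 / 17.4 = 6.322 d.
Sum = 25.161 ≈ 25.2 days.

25.2 days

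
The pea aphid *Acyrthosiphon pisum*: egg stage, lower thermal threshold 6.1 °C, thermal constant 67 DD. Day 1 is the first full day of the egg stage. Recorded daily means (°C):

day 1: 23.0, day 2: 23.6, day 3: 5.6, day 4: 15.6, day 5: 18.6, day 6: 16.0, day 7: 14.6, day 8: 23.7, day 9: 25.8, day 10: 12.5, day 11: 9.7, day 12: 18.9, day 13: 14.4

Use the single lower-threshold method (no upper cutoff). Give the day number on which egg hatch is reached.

day 7

Daily DD above 6.1 °C: 16.9, 17.5, 0.0, 9.5, 12.5, 9.9, 8.5, 17.6, 19.7, 6.4, 3.6, 12.8, 8.3.
Cumulative: 16.9, 34.4, 34.4, 43.9, 56.4, 66.3, 74.8, 92.4, 112.1, 118.5, 122.1, 134.9, 143.2.
The total first reaches 67 DD on day 7.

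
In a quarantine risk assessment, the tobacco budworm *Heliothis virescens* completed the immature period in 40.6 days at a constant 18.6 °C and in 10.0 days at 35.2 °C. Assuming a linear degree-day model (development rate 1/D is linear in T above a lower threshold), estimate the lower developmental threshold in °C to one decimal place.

13.2 °C

Under the model K = D·(T − T_b), so D₁·(T₁ − T_b) = D₂·(T₂ − T_b).
40.6·(18.6 − T_b) = 10.0·(35.2 − T_b)
T_b = (40.6·18.6 − 10.0·35.2) / (40.6 − 10.0) = 403.16 / 30.6 = 13.175 °C ≈ 13.2 °C.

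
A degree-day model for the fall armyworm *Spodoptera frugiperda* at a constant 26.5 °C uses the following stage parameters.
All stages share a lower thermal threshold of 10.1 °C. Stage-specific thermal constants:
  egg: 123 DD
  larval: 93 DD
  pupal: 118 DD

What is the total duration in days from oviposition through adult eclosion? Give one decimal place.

20.4 days

Daily accumulation at 26.5 °C = 26.5 − 10.1 = 16.4 DD/day.
Total K = 123 + 93 + 118 = 334 DD.
Total duration = 334 / 16.4 = 20.366 ≈ 20.4 days.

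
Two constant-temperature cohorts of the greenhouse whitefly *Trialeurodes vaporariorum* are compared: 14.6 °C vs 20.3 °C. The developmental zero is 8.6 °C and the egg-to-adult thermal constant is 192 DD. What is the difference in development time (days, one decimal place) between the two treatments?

At 14.6 °C: 192 / (14.6 − 8.6) = 192 / 6.0 = 32.000 d.
At 20.3 °C: 192 / (20.3 − 8.6) = 192 / 11.7 = 16.410 d.
Difference = |32.000 − 16.410| = 15.590 ≈ 15.6 days.

15.6 days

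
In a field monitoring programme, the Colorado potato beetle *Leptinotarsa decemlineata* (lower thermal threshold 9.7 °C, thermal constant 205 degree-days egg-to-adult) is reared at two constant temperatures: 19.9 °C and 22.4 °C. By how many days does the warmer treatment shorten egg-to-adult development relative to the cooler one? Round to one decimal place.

At 19.9 °C: 205 / (19.9 − 9.7) = 205 / 10.2 = 20.098 d.
At 22.4 °C: 205 / (22.4 − 9.7) = 205 / 12.7 = 16.142 d.
Difference = |20.098 − 16.142| = 3.956 ≈ 4.0 days.

4.0 days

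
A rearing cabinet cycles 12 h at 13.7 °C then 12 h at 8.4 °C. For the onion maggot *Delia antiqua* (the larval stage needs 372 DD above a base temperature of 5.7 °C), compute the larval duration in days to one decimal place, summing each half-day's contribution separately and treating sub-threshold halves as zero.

Day half: max(0, 13.7 − 5.7) × 0.5 = 8.0 × 0.5 = 4.00 DD.
Night half: max(0, 8.4 − 5.7) × 0.5 = 2.7 × 0.5 = 1.35 DD.
Per 24 h: 5.35 DD/day.
Duration = 372 / 5.35 = 69.533 ≈ 69.5 days.

69.5 days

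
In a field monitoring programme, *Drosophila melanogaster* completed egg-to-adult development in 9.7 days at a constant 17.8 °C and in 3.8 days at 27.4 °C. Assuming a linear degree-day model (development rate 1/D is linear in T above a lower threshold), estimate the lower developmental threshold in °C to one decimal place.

Linear rate model ⇒ the product D·(T − T_b) is constant across temperatures.
9.7·(17.8 − T_b) = 3.8·(27.4 − T_b)
T_b = (9.7·17.8 − 3.8·27.4) / (9.7 − 3.8) = 68.54 / 5.9 = 11.617 °C ≈ 11.6 °C.

11.6 °C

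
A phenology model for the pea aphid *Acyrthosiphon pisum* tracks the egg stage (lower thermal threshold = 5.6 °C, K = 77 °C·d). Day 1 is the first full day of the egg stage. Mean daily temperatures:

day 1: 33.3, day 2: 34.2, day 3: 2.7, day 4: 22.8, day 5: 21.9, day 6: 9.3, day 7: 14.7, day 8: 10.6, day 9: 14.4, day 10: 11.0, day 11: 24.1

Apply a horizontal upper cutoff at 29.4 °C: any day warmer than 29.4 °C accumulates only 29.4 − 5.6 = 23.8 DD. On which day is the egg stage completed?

Daily DD above 5.6 °C (capped at 23.8): 23.8, 23.8, 0.0, 17.2, 16.3, 3.7, 9.1, 5.0, 8.8, 5.4, 18.5.
Cumulative: 23.8, 47.6, 47.6, 64.8, 81.1, 84.8, 93.9, 98.9, 107.7, 113.1, 131.6.
The total first reaches 77 DD on day 5.

day 5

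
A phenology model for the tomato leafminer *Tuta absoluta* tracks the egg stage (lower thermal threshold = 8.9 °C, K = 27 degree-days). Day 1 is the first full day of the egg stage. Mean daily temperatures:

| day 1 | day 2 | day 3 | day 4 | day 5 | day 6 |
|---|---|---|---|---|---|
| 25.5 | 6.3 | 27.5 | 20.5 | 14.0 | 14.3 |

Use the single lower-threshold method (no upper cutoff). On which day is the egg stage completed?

Daily DD above 8.9 °C: 16.6, 0.0, 18.6, 11.6, 5.1, 5.4.
Cumulative: 16.6, 16.6, 35.2, 46.8, 51.9, 57.3.
The total first reaches 27 DD on day 3.

day 3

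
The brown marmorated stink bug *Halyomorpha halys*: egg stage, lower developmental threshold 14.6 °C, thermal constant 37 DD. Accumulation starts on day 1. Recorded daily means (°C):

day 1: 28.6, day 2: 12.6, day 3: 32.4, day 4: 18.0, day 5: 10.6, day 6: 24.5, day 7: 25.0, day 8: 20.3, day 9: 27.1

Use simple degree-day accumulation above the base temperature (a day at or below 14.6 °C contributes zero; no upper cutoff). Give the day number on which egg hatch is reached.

day 6

Daily DD above 14.6 °C: 14.0, 0.0, 17.8, 3.4, 0.0, 9.9, 10.4, 5.7, 12.5.
Cumulative: 14.0, 14.0, 31.8, 35.2, 35.2, 45.1, 55.5, 61.2, 73.7.
The total first reaches 37 DD on day 6.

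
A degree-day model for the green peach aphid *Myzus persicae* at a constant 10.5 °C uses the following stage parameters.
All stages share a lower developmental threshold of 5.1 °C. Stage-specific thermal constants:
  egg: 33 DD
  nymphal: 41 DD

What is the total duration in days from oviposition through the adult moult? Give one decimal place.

Daily accumulation at 10.5 °C = 10.5 − 5.1 = 5.4 DD/day.
Total K = 33 + 41 = 74 DD.
Total duration = 74 / 5.4 = 13.704 ≈ 13.7 days.

13.7 days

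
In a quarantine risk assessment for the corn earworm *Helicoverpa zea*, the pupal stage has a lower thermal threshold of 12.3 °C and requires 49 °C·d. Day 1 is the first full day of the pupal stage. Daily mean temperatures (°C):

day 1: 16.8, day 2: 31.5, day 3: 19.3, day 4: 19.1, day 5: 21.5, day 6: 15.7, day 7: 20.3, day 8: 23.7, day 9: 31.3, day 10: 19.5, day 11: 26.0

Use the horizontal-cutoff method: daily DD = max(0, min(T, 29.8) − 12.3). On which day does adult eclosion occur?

Daily DD above 12.3 °C (capped at 17.5): 4.5, 17.5, 7.0, 6.8, 9.2, 3.4, 8.0, 11.4, 17.5, 7.2, 13.7.
Cumulative: 4.5, 22.0, 29.0, 35.8, 45.0, 48.4, 56.4, 67.8, 85.3, 92.5, 106.2.
The total first reaches 49 DD on day 7.

day 7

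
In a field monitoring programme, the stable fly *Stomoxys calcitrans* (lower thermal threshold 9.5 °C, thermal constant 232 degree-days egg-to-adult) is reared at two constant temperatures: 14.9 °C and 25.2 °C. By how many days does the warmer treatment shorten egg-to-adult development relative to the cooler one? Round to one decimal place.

28.2 days

At 14.9 °C: 232 / (14.9 − 9.5) = 232 / 5.4 = 42.963 d.
At 25.2 °C: 232 / (25.2 − 9.5) = 232 / 15.7 = 14.777 d.
Difference = |42.963 − 14.777| = 28.186 ≈ 28.2 days.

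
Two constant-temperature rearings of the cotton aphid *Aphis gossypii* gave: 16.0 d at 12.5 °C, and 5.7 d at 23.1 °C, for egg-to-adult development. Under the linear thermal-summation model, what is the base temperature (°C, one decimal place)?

6.6 °C

Under the model K = D·(T − T_b), so D₁·(T₁ − T_b) = D₂·(T₂ − T_b).
16.0·(12.5 − T_b) = 5.7·(23.1 − T_b)
T_b = (16.0·12.5 − 5.7·23.1) / (16.0 − 5.7) = 68.33 / 10.3 = 6.634 °C ≈ 6.6 °C.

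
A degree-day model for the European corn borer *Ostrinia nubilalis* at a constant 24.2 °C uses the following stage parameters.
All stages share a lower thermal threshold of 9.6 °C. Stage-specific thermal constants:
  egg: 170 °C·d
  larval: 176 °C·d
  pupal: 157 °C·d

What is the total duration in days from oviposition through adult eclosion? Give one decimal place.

34.5 days

Daily accumulation at 24.2 °C = 24.2 − 9.6 = 14.6 DD/day.
Total K = 170 + 176 + 157 = 503 DD.
Total duration = 503 / 14.6 = 34.452 ≈ 34.5 days.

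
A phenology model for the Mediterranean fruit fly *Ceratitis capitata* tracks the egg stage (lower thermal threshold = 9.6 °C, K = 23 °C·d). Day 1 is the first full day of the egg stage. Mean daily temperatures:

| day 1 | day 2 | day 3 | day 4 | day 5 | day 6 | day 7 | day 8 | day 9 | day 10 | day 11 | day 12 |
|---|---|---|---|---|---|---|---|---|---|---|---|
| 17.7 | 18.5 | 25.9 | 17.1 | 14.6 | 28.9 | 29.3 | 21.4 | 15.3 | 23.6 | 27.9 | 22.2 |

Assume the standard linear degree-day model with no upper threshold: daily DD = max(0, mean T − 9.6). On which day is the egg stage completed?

Daily DD above 9.6 °C: 8.1, 8.9, 16.3, 7.5, 5.0, 19.3, 19.7, 11.8, 5.7, 14.0, 18.3, 12.6.
Cumulative: 8.1, 17.0, 33.3, 40.8, 45.8, 65.1, 84.8, 96.6, 102.3, 116.3, 134.6, 147.2.
The total first reaches 23 DD on day 3.

day 3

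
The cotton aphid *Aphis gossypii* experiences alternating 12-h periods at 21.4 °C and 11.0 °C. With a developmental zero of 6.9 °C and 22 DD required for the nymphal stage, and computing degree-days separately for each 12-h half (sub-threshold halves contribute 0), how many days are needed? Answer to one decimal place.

Day half: max(0, 21.4 − 6.9) × 0.5 = 14.5 × 0.5 = 7.25 DD.
Night half: max(0, 11.0 − 6.9) × 0.5 = 4.1 × 0.5 = 2.05 DD.
Per 24 h: 9.30 DD/day.
Duration = 22 / 9.30 = 2.366 ≈ 2.4 days.

2.4 days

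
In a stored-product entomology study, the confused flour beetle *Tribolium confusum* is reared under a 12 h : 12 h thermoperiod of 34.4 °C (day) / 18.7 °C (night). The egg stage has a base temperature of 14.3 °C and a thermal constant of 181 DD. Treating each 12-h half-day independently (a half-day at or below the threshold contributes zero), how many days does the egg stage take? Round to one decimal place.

14.8 days

Day half: max(0, 34.4 − 14.3) × 0.5 = 20.1 × 0.5 = 10.05 DD.
Night half: max(0, 18.7 − 14.3) × 0.5 = 4.4 × 0.5 = 2.20 DD.
Per 24 h: 12.25 DD/day.
Duration = 181 / 12.25 = 14.776 ≈ 14.8 days.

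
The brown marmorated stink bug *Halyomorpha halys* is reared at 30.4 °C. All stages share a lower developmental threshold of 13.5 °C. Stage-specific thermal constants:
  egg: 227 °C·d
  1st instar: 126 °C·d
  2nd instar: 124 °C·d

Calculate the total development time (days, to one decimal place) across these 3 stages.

28.2 days

Daily accumulation at 30.4 °C = 30.4 − 13.5 = 16.9 DD/day.
Total K = 227 + 126 + 124 = 477 DD.
Total duration = 477 / 16.9 = 28.225 ≈ 28.2 days.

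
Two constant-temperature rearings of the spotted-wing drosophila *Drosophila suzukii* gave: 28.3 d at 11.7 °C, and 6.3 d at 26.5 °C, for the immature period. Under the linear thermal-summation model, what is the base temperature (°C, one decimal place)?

7.5 °C

Under the model K = D·(T − T_b), so D₁·(T₁ − T_b) = D₂·(T₂ − T_b).
28.3·(11.7 − T_b) = 6.3·(26.5 − T_b)
T_b = (28.3·11.7 − 6.3·26.5) / (28.3 − 6.3) = 164.16 / 22.0 = 7.462 °C ≈ 7.5 °C.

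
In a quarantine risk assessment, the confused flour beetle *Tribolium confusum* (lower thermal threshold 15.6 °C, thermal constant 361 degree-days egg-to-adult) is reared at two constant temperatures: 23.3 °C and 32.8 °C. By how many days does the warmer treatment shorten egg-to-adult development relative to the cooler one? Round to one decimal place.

25.9 days

At 23.3 °C: 361 / (23.3 − 15.6) = 361 / 7.7 = 46.883 d.
At 32.8 °C: 361 / (32.8 − 15.6) = 361 / 17.2 = 20.988 d.
Difference = |46.883 − 20.988| = 25.895 ≈ 25.9 days.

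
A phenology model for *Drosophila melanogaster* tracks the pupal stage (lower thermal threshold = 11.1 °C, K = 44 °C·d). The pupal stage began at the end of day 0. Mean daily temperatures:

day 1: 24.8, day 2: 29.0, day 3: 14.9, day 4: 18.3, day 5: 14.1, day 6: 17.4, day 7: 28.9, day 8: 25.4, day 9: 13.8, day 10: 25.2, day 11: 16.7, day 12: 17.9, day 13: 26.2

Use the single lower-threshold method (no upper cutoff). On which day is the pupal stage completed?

day 5

Daily DD above 11.1 °C: 13.7, 17.9, 3.8, 7.2, 3.0, 6.3, 17.8, 14.3, 2.7, 14.1, 5.6, 6.8, 15.1.
Cumulative: 13.7, 31.6, 35.4, 42.6, 45.6, 51.9, 69.7, 84.0, 86.7, 100.8, 106.4, 113.2, 128.3.
The total first reaches 44 DD on day 5.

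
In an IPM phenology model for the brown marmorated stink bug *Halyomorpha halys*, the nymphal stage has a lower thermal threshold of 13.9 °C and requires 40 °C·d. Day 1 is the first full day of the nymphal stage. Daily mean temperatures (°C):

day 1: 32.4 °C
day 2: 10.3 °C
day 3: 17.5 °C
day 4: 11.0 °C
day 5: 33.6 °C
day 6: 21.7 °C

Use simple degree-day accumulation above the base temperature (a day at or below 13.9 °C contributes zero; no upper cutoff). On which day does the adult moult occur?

Daily DD above 13.9 °C: 18.5, 0.0, 3.6, 0.0, 19.7, 7.8.
Cumulative: 18.5, 18.5, 22.1, 22.1, 41.8, 49.6.
The total first reaches 40 DD on day 5.

day 5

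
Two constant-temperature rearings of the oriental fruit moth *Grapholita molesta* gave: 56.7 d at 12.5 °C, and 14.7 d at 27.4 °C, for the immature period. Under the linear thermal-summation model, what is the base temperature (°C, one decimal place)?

Linear rate model ⇒ the product D·(T − T_b) is constant across temperatures.
56.7·(12.5 − T_b) = 14.7·(27.4 − T_b)
T_b = (56.7·12.5 − 14.7·27.4) / (56.7 − 14.7) = 305.97 / 42.0 = 7.285 °C ≈ 7.3 °C.

7.3 °C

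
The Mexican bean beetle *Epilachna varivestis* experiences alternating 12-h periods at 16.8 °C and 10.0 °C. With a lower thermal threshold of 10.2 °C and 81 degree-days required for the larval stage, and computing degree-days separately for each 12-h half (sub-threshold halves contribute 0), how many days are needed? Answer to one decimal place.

24.5 days

Day half: max(0, 16.8 − 10.2) × 0.5 = 6.6 × 0.5 = 3.30 DD.
Night half: max(0, 10.0 − 10.2) × 0.5 = 0.0 × 0.5 = 0.00 DD.
Per 24 h: 3.30 DD/day.
Duration = 81 / 3.30 = 24.545 ≈ 24.5 days.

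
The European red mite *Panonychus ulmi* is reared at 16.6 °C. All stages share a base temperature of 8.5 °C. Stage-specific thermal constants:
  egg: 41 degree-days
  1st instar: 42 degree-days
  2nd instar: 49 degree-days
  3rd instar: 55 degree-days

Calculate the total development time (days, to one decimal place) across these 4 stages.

23.1 days

Daily accumulation at 16.6 °C = 16.6 − 8.5 = 8.1 DD/day.
Total K = 41 + 42 + 49 + 55 = 187 DD.
Total duration = 187 / 8.1 = 23.086 ≈ 23.1 days.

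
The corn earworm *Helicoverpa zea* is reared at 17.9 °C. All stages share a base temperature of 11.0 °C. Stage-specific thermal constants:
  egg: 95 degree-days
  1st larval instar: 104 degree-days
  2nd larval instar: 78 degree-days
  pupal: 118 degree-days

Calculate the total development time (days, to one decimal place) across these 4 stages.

Daily accumulation at 17.9 °C = 17.9 − 11.0 = 6.9 DD/day.
Total K = 95 + 104 + 78 + 118 = 395 DD.
Total duration = 395 / 6.9 = 57.246 ≈ 57.2 days.

57.2 days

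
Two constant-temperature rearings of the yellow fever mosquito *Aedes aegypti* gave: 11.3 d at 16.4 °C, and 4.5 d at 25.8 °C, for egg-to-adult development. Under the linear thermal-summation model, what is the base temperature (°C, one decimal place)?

Equal thermal constants: D₁(T₁ − T_b) = D₂(T₂ − T_b).
11.3·(16.4 − T_b) = 4.5·(25.8 − T_b)
T_b = (11.3·16.4 − 4.5·25.8) / (11.3 − 4.5) = 69.22 / 6.8 = 10.179 °C ≈ 10.2 °C.

10.2 °C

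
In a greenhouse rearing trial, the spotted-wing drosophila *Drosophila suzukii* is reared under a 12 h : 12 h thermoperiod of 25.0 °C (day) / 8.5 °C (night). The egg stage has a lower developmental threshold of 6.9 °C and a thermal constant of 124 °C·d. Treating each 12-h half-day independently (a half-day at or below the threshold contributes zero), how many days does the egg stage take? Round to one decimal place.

Day half: max(0, 25.0 − 6.9) × 0.5 = 18.1 × 0.5 = 9.05 DD.
Night half: max(0, 8.5 − 6.9) × 0.5 = 1.6 × 0.5 = 0.80 DD.
Per 24 h: 9.85 DD/day.
Duration = 124 / 9.85 = 12.589 ≈ 12.6 days.

12.6 days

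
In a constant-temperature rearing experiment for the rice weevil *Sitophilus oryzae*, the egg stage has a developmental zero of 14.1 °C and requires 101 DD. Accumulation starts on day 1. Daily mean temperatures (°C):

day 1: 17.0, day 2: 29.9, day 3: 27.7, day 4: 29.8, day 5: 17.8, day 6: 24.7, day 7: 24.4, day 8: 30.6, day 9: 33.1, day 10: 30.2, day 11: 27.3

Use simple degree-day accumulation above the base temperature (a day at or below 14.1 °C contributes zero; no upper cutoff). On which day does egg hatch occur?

day 9

Daily DD above 14.1 °C: 2.9, 15.8, 13.6, 15.7, 3.7, 10.6, 10.3, 16.5, 19.0, 16.1, 13.2.
Cumulative: 2.9, 18.7, 32.3, 48.0, 51.7, 62.3, 72.6, 89.1, 108.1, 124.2, 137.4.
The total first reaches 101 DD on day 9.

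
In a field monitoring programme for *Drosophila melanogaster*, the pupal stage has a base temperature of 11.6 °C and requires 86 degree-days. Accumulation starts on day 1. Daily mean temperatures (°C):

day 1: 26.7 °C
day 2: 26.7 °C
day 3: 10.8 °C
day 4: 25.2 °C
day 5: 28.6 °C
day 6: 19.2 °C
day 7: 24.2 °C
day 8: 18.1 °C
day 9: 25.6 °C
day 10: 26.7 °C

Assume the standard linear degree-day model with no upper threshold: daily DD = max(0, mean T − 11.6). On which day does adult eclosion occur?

Daily DD above 11.6 °C: 15.1, 15.1, 0.0, 13.6, 17.0, 7.6, 12.6, 6.5, 14.0, 15.1.
Cumulative: 15.1, 30.2, 30.2, 43.8, 60.8, 68.4, 81.0, 87.5, 101.5, 116.6.
The total first reaches 86 DD on day 8.

day 8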